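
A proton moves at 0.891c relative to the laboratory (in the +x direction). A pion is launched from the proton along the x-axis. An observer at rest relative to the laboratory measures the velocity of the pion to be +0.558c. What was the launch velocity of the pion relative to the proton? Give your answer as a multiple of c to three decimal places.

-0.662c

Invert the composition law: u' = (u − v)/(1 − uv/c²).
u' = (0.558 − 0.891) / (1 − (0.558)(0.891)) = -0.3330/0.5028 = -0.6623.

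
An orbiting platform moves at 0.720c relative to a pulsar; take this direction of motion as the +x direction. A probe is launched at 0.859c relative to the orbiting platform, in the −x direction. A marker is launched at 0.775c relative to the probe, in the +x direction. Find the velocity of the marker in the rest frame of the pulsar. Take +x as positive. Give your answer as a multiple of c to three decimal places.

Apply u = (u' + v)/(1 + u'v/c²) successively, working outward toward the pulsar.
Start: velocity of the orbiting platform relative to the pulsar = 0.7200c.
Compose with the probe (u' = -0.859 in the orbiting platform frame): u_1 = (-0.859 + 0.720) / (1 + (-0.859)·0.720) = -0.1390/0.3815 = -0.3643.
Compose with the marker (u' = 0.775 in the probe frame): u_2 = (0.775 + (-0.364)) / (1 + 0.775·(-0.364)) = 0.4107/0.7176 = 0.5722.

+0.572c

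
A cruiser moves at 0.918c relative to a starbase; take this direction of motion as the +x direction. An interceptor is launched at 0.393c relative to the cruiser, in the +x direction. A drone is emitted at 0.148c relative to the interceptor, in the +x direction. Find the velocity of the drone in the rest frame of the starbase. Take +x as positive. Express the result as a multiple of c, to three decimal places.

Apply u = (u' + v)/(1 + u'v/c²) successively, working outward toward the starbase.
Start: velocity of the cruiser relative to the starbase = 0.9180c.
Compose with the interceptor (u' = 0.393 in the cruiser frame): u_1 = (0.393 + 0.918) / (1 + 0.393·0.918) = 1.3110/1.3608 = 0.9634.
Compose with the drone (u' = 0.148 in the interceptor frame): u_2 = (0.148 + 0.963) / (1 + 0.148·0.963) = 1.1114/1.1426 = 0.9727.

0.973c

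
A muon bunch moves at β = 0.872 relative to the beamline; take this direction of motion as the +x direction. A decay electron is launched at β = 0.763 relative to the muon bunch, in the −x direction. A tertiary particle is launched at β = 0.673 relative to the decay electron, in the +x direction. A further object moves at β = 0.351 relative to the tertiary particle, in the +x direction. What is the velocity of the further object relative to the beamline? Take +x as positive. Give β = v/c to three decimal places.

β = +0.909

Apply u = (u' + v)/(1 + u'v/c²) successively, working outward toward the beamline.
Start: velocity of the muon bunch relative to the beamline = 0.8720c.
Compose with the decay electron (u' = -0.763 in the muon bunch frame): u_1 = (-0.763 + 0.872) / (1 + (-0.763)·0.872) = 0.1090/0.3347 = 0.3257.
Compose with the tertiary particle (u' = 0.673 in the decay electron frame): u_2 = (0.673 + 0.326) / (1 + 0.673·0.326) = 0.9987/1.2192 = 0.8191.
Compose with the further object (u' = 0.351 in the tertiary particle frame): u_3 = (0.351 + 0.819) / (1 + 0.351·0.819) = 1.1701/1.2875 = 0.9088.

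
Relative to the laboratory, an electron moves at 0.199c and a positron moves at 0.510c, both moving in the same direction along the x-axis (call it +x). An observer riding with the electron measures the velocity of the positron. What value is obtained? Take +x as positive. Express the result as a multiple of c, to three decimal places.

+0.346c

β_A = 0.199, β_B = 0.510.
Transform to A's frame with the inverse velocity-addition law: u' = (u − v)/(1 − uv/c²), taking u = β_B and v = β_A.
u' = (0.510 − 0.199) / (1 − (0.199)(0.510)) = 0.3110/0.8985 = 0.3461.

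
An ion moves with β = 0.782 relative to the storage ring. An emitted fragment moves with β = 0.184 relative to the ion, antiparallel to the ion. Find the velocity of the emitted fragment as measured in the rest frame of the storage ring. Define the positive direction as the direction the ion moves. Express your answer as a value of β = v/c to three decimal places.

With v = 0.782 and u' = -0.184 (in units of c),
u = (u' + v)/(1 + u'v/c²):
u = (-0.184 + 0.782) / (1 + (-0.184)·0.782) = 0.5980/0.8561 = 0.6985

β = +0.699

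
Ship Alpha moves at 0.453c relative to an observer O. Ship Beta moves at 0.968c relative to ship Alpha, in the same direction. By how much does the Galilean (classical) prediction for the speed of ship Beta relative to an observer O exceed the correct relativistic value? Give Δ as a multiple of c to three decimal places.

Galilean: u_cl = 0.968 + 0.453 = 1.4210.
Relativistic: u_rel = (0.968 + 0.453) / (1 + 0.968·0.453) = 1.4210/1.4385 = 0.9878.
Δ = 1.4210 − 0.9878 = 0.4332.
(The classical prediction exceeds c; the relativistic result does not.)

Δ = 0.433c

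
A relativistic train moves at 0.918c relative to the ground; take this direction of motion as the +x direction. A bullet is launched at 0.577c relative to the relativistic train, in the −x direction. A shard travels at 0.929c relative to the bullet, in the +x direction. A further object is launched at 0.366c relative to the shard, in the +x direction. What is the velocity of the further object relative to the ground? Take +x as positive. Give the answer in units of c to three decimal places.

Apply u = (u' + v)/(1 + u'v/c²) successively, working outward toward the ground.
Start: velocity of the relativistic train relative to the ground = 0.9180c.
Compose with the bullet (u' = -0.577 in the relativistic train frame): u_1 = (-0.577 + 0.918) / (1 + (-0.577)·0.918) = 0.3410/0.4703 = 0.7250.
Compose with the shard (u' = 0.929 in the bullet frame): u_2 = (0.929 + 0.725) / (1 + 0.929·0.725) = 1.6540/1.6736 = 0.9883.
Compose with the further object (u' = 0.366 in the shard frame): u_3 = (0.366 + 0.988) / (1 + 0.366·0.988) = 1.3543/1.3617 = 0.9946.

+0.995c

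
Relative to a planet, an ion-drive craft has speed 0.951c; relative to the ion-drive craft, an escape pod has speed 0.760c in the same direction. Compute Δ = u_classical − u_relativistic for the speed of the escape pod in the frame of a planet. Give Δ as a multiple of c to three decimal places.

Galilean: u_cl = 0.760 + 0.951 = 1.7110.
Relativistic: u_rel = (0.760 + 0.951) / (1 + 0.760·0.951) = 1.7110/1.7228 = 0.9932.
Δ = 1.7110 − 0.9932 = 0.7178.
(The classical prediction exceeds c; the relativistic result does not.)

Δ = 0.718c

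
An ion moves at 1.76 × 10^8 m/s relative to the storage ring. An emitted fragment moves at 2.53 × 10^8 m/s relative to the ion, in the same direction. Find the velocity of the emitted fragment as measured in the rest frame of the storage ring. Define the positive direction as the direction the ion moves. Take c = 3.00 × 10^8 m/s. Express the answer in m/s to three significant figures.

2.87 × 10^8 m/s

In units of c (dividing by 3.00 × 10^8 m/s): v = 0.587, u' = 0.843.
u = (u' + v)/(1 + u'v/c²):
u = (0.843 + 0.587) / (1 + 0.843·0.587) = 1.4300/1.4948 = 0.9567
(Galilean addition would give +1.430c, exceeding c.)
Converting back: u = 0.9567 × 3.00 × 10^8 m/s.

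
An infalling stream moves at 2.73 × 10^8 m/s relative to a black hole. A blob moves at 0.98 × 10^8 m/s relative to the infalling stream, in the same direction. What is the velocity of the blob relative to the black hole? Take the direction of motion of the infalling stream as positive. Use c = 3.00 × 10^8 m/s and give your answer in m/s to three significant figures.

In units of c (dividing by 3.00 × 10^8 m/s): v = 0.910, u' = 0.327.
u = (u' + v)/(1 + u'v/c²):
u = (0.327 + 0.910) / (1 + 0.327·0.910) = 1.2367/1.2973 = 0.9533
(Galilean addition would give +1.237c, exceeding c.)
Converting back: u = 0.9533 × 3.00 × 10^8 m/s.

2.86 × 10^8 m/s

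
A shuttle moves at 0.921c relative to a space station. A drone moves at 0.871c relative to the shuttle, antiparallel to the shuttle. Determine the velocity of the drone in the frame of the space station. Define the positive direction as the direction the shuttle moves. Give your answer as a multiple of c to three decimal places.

With v = 0.921 and u' = -0.871 (in units of c),
u = (u' + v)/(1 + u'v/c²):
u = (-0.871 + 0.921) / (1 + (-0.871)·0.921) = 0.0500/0.1978 = 0.2528
(Galilean addition would give +0.050c.)

+0.253c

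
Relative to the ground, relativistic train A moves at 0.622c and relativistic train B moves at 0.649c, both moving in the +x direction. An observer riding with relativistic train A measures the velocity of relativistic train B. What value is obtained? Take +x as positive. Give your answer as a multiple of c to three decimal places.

+0.045c

β_A = 0.622, β_B = 0.649.
Transform to A's frame with the inverse velocity-addition law: u' = (u − v)/(1 − uv/c²), taking u = β_B and v = β_A.
u' = (0.649 − 0.622) / (1 − (0.622)(0.649)) = 0.0270/0.5963 = 0.0453.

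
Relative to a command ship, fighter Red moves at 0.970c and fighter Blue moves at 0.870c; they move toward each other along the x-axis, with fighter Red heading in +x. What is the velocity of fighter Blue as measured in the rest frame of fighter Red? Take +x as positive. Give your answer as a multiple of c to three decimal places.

β_A = 0.970, β_B = -0.870.
Transform to A's frame with the inverse velocity-addition law: u' = (u − v)/(1 − uv/c²), taking u = β_B and v = β_A.
u' = (-0.870 − 0.970) / (1 − (0.970)(-0.870)) = -1.8400/1.8439 = -0.9979.

-0.998c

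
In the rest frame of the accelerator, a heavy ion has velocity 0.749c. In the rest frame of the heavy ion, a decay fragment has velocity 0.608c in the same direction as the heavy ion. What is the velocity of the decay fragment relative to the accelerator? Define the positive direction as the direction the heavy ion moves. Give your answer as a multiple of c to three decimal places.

0.932c

With v = 0.749 and u' = 0.608 (in units of c),
u = (u' + v)/(1 + u'v/c²):
u = (0.608 + 0.749) / (1 + 0.608·0.749) = 1.3570/1.4554 = 0.9324
(Galilean addition would give +1.357c, exceeding c.)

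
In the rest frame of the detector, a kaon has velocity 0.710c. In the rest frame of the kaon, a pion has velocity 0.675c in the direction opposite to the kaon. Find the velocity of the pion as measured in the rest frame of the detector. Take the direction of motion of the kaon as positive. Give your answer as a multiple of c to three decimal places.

With v = 0.710 and u' = -0.675 (in units of c),
u = (u' + v)/(1 + u'v/c²):
u = (-0.675 + 0.710) / (1 + (-0.675)·0.710) = 0.0350/0.5208 = 0.0672
(Galilean addition would give +0.035c.)

+0.067c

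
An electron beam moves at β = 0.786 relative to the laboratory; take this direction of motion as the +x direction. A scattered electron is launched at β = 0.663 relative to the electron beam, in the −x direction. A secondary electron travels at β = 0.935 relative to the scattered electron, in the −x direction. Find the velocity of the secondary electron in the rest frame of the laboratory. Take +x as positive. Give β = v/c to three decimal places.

β = -0.892

Apply u = (u' + v)/(1 + u'v/c²) successively, working outward toward the laboratory.
Start: velocity of the electron beam relative to the laboratory = 0.7860c.
Compose with the scattered electron (u' = -0.663 in the electron beam frame): u_1 = (-0.663 + 0.786) / (1 + (-0.663)·0.786) = 0.1230/0.4789 = 0.2568.
Compose with the secondary electron (u' = -0.935 in the scattered electron frame): u_2 = (-0.935 + 0.257) / (1 + (-0.935)·0.257) = -0.6782/0.7598 = -0.8925.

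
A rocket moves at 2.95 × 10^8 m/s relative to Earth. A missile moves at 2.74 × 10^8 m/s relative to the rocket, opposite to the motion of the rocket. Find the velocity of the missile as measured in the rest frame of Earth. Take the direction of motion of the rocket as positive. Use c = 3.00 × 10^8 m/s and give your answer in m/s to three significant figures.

In units of c (dividing by 3.00 × 10^8 m/s): v = 0.983, u' = -0.913.
u = (u' + v)/(1 + u'v/c²):
u = (-0.913 + 0.983) / (1 + (-0.913)·0.983) = 0.0700/0.1019 = 0.6870
(Galilean addition would give +0.070c.)
Converting back: u = 0.6870 × 3.00 × 10^8 m/s.

+2.06 × 10^8 m/s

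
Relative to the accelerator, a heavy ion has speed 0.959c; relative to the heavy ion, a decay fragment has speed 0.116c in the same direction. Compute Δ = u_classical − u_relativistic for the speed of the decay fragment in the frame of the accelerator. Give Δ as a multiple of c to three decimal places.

Δ = 0.108c

Galilean: u_cl = 0.116 + 0.959 = 1.0750.
Relativistic: u_rel = (0.116 + 0.959) / (1 + 0.116·0.959) = 1.0750/1.1112 = 0.9674.
Δ = 1.0750 − 0.9674 = 0.1076.
(The classical prediction exceeds c; the relativistic result does not.)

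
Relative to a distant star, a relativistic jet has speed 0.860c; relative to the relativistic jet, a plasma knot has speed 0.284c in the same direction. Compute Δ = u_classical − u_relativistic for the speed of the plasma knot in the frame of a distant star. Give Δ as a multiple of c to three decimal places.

Galilean: u_cl = 0.284 + 0.860 = 1.1440.
Relativistic: u_rel = (0.284 + 0.860) / (1 + 0.284·0.860) = 1.1440/1.2442 = 0.9194.
Δ = 1.1440 − 0.9194 = 0.2246.
(The classical prediction exceeds c; the relativistic result does not.)

Δ = 0.225c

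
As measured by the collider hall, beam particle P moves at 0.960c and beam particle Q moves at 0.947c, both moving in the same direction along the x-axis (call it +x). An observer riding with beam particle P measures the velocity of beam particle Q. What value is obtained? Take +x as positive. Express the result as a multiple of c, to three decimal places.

β_A = 0.960, β_B = 0.947.
Transform to A's frame with the inverse velocity-addition law: u' = (u − v)/(1 − uv/c²), taking u = β_B and v = β_A.
u' = (0.947 − 0.960) / (1 − (0.960)(0.947)) = -0.0130/0.0909 = -0.1430.

-0.143c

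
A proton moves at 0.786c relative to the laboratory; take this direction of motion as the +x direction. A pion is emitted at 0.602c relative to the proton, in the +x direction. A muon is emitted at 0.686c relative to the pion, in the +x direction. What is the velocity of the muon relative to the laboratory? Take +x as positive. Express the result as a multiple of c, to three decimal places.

0.989c

Apply u = (u' + v)/(1 + u'v/c²) successively, working outward toward the laboratory.
Start: velocity of the proton relative to the laboratory = 0.7860c.
Compose with the pion (u' = 0.602 in the proton frame): u_1 = (0.602 + 0.786) / (1 + 0.602·0.786) = 1.3880/1.4732 = 0.9422.
Compose with the muon (u' = 0.686 in the pion frame): u_2 = (0.686 + 0.942) / (1 + 0.686·0.942) = 1.6282/1.6463 = 0.9890.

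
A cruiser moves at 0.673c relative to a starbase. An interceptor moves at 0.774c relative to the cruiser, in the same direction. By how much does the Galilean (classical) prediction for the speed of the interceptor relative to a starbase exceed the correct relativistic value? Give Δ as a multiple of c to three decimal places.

Galilean: u_cl = 0.774 + 0.673 = 1.4470.
Relativistic: u_rel = (0.774 + 0.673) / (1 + 0.774·0.673) = 1.4470/1.5209 = 0.9514.
Δ = 1.4470 − 0.9514 = 0.4956.
(The classical prediction exceeds c; the relativistic result does not.)

Δ = 0.496c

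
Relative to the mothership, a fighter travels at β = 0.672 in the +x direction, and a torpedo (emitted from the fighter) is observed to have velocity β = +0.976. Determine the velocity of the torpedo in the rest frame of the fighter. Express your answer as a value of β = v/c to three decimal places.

Invert the composition law: u' = (u − v)/(1 − uv/c²).
u' = (0.976 − 0.672) / (1 − (0.976)(0.672)) = 0.3040/0.3441 = 0.8834.

β = +0.883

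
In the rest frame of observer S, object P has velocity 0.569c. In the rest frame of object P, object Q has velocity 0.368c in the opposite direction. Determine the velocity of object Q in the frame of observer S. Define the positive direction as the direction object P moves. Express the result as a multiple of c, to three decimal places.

+0.254c

With v = 0.569 and u' = -0.368 (in units of c),
u = (u' + v)/(1 + u'v/c²):
u = (-0.368 + 0.569) / (1 + (-0.368)·0.569) = 0.2010/0.7906 = 0.2542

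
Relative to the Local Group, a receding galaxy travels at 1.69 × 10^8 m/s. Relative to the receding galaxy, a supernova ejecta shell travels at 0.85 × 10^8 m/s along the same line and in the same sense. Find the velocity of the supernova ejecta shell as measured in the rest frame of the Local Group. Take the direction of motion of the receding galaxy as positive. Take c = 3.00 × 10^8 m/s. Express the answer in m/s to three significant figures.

In units of c (dividing by 3.00 × 10^8 m/s): v = 0.563, u' = 0.283.
u = (u' + v)/(1 + u'v/c²):
u = (0.283 + 0.563) / (1 + 0.283·0.563) = 0.8467/1.1596 = 0.7301
Converting back: u = 0.7301 × 3.00 × 10^8 m/s.

2.19 × 10^8 m/s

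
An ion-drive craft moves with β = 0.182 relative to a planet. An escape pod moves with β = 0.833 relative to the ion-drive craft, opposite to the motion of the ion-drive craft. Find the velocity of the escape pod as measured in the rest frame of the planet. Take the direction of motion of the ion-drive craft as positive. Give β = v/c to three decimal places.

With v = 0.182 and u' = -0.833 (in units of c),
u = (u' + v)/(1 + u'v/c²):
u = (-0.833 + 0.182) / (1 + (-0.833)·0.182) = -0.6510/0.8484 = -0.7673
(Galilean addition would give -0.651c.)

β = -0.767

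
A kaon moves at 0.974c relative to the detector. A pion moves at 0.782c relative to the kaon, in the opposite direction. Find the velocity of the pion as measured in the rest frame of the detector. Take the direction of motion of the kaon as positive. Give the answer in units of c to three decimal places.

+0.806c

With v = 0.974 and u' = -0.782 (in units of c),
u = (u' + v)/(1 + u'v/c²):
u = (-0.782 + 0.974) / (1 + (-0.782)·0.974) = 0.1920/0.2383 = 0.8056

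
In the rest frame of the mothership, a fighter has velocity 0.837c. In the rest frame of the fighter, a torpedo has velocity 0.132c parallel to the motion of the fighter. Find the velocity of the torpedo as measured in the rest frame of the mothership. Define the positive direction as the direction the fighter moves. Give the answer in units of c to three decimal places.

0.873c

With v = 0.837 and u' = 0.132 (in units of c),
u = (u' + v)/(1 + u'v/c²):
u = (0.132 + 0.837) / (1 + 0.132·0.837) = 0.9690/1.1105 = 0.8726
(Galilean addition would give +0.969c.)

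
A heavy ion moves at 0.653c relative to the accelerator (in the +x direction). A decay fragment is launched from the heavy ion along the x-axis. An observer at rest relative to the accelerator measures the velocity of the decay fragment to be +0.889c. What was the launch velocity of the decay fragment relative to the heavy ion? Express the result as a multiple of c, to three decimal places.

+0.563c

Invert the composition law: u' = (u − v)/(1 − uv/c²).
u' = (0.889 − 0.653) / (1 − (0.889)(0.653)) = 0.2360/0.4195 = 0.5626.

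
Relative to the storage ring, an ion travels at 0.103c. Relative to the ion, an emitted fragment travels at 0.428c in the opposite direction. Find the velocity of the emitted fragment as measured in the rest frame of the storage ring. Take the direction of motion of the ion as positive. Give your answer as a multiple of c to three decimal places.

-0.340c

With v = 0.103 and u' = -0.428 (in units of c),
u = (u' + v)/(1 + u'v/c²):
u = (-0.428 + 0.103) / (1 + (-0.428)·0.103) = -0.3250/0.9559 = -0.3400
(Galilean addition would give -0.325c.)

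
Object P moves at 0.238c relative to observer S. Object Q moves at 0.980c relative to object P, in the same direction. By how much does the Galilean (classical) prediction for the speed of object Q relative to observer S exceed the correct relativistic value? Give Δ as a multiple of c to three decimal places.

Galilean: u_cl = 0.980 + 0.238 = 1.2180.
Relativistic: u_rel = (0.980 + 0.238) / (1 + 0.980·0.238) = 1.2180/1.2332 = 0.9876.
Δ = 1.2180 − 0.9876 = 0.2304.
(The classical prediction exceeds c; the relativistic result does not.)

Δ = 0.230c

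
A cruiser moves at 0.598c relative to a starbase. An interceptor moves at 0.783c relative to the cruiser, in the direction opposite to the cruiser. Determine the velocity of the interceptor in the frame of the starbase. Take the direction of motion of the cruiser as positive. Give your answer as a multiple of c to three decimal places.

-0.348c

With v = 0.598 and u' = -0.783 (in units of c),
u = (u' + v)/(1 + u'v/c²):
u = (-0.783 + 0.598) / (1 + (-0.783)·0.598) = -0.1850/0.5318 = -0.3479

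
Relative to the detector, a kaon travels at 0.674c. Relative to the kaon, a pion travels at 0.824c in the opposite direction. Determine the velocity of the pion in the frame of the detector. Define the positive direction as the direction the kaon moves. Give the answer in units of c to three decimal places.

With v = 0.674 and u' = -0.824 (in units of c),
u = (u' + v)/(1 + u'v/c²):
u = (-0.824 + 0.674) / (1 + (-0.824)·0.674) = -0.1500/0.4446 = -0.3374
(Galilean addition would give -0.150c.)

-0.337c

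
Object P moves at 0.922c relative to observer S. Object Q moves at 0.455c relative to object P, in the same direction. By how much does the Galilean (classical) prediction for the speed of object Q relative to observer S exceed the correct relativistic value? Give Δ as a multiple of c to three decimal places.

Δ = 0.407c

Galilean: u_cl = 0.455 + 0.922 = 1.3770.
Relativistic: u_rel = (0.455 + 0.922) / (1 + 0.455·0.922) = 1.3770/1.4195 = 0.9701.
Δ = 1.3770 − 0.9701 = 0.4069.
(The classical prediction exceeds c; the relativistic result does not.)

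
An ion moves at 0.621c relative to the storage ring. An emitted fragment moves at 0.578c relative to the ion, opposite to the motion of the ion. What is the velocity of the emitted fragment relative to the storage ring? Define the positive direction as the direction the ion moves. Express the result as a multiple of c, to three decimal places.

With v = 0.621 and u' = -0.578 (in units of c),
u = (u' + v)/(1 + u'v/c²):
u = (-0.578 + 0.621) / (1 + (-0.578)·0.621) = 0.0430/0.6411 = 0.0671
(Galilean addition would give +0.043c.)

+0.067c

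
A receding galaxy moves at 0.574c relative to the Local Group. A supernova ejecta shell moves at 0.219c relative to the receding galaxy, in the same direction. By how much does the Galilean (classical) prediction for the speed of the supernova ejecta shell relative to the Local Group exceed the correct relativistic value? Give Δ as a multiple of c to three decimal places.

Galilean: u_cl = 0.219 + 0.574 = 0.7930.
Relativistic: u_rel = (0.219 + 0.574) / (1 + 0.219·0.574) = 0.7930/1.1257 = 0.7044.
Δ = 0.7930 − 0.7044 = 0.0886.

Δ = 0.089c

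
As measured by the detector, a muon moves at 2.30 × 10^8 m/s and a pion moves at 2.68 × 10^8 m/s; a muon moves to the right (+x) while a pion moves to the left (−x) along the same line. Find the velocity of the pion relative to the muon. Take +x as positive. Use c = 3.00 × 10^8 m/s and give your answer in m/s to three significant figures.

-2.96 × 10^8 m/s

β_A = 0.767, β_B = -0.893 (dividing each by c = 3.00 × 10^8 m/s).
Transform to A's frame with the inverse velocity-addition law: u' = (u − v)/(1 − uv/c²), taking u = β_B and v = β_A.
u' = (-0.893 − 0.767) / (1 − (0.767)(-0.893)) = -1.6600/1.6849 = -0.9852.
u' = -0.9852 × 3.00 × 10^8 m/s.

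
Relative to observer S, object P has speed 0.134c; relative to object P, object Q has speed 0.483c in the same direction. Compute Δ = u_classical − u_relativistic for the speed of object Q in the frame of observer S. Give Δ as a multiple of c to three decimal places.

Δ = 0.038c

Galilean: u_cl = 0.483 + 0.134 = 0.6170.
Relativistic: u_rel = (0.483 + 0.134) / (1 + 0.483·0.134) = 0.6170/1.0647 = 0.5795.
Δ = 0.6170 − 0.5795 = 0.0375.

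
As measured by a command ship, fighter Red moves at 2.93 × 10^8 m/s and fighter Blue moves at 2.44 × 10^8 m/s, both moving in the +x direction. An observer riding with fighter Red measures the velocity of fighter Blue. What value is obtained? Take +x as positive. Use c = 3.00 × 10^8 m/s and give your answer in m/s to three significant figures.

-2.38 × 10^8 m/s

β_A = 0.977, β_B = 0.813 (dividing each by c = 3.00 × 10^8 m/s).
Transform to A's frame with the inverse velocity-addition law: u' = (u − v)/(1 − uv/c²), taking u = β_B and v = β_A.
u' = (0.813 − 0.977) / (1 − (0.977)(0.813)) = -0.1633/0.2056 = -0.7943.
u' = -0.7943 × 3.00 × 10^8 m/s.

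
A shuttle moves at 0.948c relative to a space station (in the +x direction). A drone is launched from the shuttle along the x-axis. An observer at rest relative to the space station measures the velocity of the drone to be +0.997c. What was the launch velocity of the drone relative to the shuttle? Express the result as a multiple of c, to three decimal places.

+0.893c

Invert the composition law: u' = (u − v)/(1 − uv/c²).
u' = (0.997 − 0.948) / (1 − (0.997)(0.948)) = 0.0490/0.0548 = 0.8934.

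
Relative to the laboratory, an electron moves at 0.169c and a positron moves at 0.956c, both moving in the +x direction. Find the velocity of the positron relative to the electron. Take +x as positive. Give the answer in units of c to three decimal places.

β_A = 0.169, β_B = 0.956.
Transform to A's frame with the inverse velocity-addition law: u' = (u − v)/(1 − uv/c²), taking u = β_B and v = β_A.
u' = (0.956 − 0.169) / (1 − (0.169)(0.956)) = 0.7870/0.8384 = 0.9387.

+0.939c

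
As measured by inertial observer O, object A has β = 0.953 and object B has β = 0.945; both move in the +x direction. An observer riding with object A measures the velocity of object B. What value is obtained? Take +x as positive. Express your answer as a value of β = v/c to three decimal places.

β = -0.080

β_A = 0.953, β_B = 0.945.
Transform to A's frame with the inverse velocity-addition law: u' = (u − v)/(1 − uv/c²), taking u = β_B and v = β_A.
u' = (0.945 − 0.953) / (1 − (0.953)(0.945)) = -0.0080/0.0994 = -0.0805.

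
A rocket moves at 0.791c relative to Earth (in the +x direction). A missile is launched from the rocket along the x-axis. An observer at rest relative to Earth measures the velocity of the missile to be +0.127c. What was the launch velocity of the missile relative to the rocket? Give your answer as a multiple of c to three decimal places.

-0.738c

Invert the composition law: u' = (u − v)/(1 − uv/c²).
u' = (0.127 − 0.791) / (1 − (0.127)(0.791)) = -0.6640/0.8995 = -0.7382.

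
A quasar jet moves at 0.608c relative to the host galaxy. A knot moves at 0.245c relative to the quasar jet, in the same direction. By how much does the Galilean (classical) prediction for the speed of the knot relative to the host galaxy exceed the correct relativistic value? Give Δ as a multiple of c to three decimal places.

Δ = 0.111c

Galilean: u_cl = 0.245 + 0.608 = 0.8530.
Relativistic: u_rel = (0.245 + 0.608) / (1 + 0.245·0.608) = 0.8530/1.1490 = 0.7424.
Δ = 0.8530 − 0.7424 = 0.1106.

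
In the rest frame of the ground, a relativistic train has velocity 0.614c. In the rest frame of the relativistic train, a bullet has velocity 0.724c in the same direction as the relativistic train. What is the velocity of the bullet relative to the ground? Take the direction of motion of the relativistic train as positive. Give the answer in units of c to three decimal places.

0.926c

With v = 0.614 and u' = 0.724 (in units of c),
u = (u' + v)/(1 + u'v/c²):
u = (0.724 + 0.614) / (1 + 0.724·0.614) = 1.3380/1.4445 = 0.9262
(Galilean addition would give +1.338c, exceeding c.)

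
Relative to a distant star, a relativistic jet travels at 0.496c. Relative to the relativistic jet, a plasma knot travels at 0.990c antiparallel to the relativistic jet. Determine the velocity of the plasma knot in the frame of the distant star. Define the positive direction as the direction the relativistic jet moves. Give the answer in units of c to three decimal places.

-0.971c

With v = 0.496 and u' = -0.990 (in units of c),
u = (u' + v)/(1 + u'v/c²):
u = (-0.990 + 0.496) / (1 + (-0.990)·0.496) = -0.4940/0.5090 = -0.9706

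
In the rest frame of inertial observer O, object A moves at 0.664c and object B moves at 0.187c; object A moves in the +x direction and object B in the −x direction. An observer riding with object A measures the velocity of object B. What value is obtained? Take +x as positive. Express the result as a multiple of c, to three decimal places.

β_A = 0.664, β_B = -0.187.
Transform to A's frame with the inverse velocity-addition law: u' = (u − v)/(1 − uv/c²), taking u = β_B and v = β_A.
u' = (-0.187 − 0.664) / (1 − (0.664)(-0.187)) = -0.8510/1.1242 = -0.7570.

-0.757c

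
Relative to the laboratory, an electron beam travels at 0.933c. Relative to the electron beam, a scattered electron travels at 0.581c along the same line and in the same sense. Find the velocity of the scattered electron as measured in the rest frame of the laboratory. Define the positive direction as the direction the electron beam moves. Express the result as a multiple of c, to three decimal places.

With v = 0.933 and u' = 0.581 (in units of c),
u = (u' + v)/(1 + u'v/c²):
u = (0.581 + 0.933) / (1 + 0.581·0.933) = 1.5140/1.5421 = 0.9818
(Galilean addition would give +1.514c, exceeding c.)

0.982c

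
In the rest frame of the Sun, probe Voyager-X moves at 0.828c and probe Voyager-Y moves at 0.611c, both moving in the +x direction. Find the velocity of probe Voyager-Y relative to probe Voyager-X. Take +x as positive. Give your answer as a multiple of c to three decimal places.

-0.439c

β_A = 0.828, β_B = 0.611.
Transform to A's frame with the inverse velocity-addition law: u' = (u − v)/(1 − uv/c²), taking u = β_B and v = β_A.
u' = (0.611 − 0.828) / (1 − (0.828)(0.611)) = -0.2170/0.4941 = -0.4392.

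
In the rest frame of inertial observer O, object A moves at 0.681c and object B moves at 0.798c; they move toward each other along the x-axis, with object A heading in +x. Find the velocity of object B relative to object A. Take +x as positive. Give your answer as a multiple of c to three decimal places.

β_A = 0.681, β_B = -0.798.
Transform to A's frame with the inverse velocity-addition law: u' = (u − v)/(1 − uv/c²), taking u = β_B and v = β_A.
u' = (-0.798 − 0.681) / (1 − (0.681)(-0.798)) = -1.4790/1.5434 = -0.9583.

-0.958c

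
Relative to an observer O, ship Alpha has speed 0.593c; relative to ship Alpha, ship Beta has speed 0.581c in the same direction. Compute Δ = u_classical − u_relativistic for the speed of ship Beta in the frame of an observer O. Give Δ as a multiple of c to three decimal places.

Δ = 0.301c

Galilean: u_cl = 0.581 + 0.593 = 1.1740.
Relativistic: u_rel = (0.581 + 0.593) / (1 + 0.581·0.593) = 1.1740/1.3445 = 0.8732.
Δ = 1.1740 − 0.8732 = 0.3008.
(The classical prediction exceeds c; the relativistic result does not.)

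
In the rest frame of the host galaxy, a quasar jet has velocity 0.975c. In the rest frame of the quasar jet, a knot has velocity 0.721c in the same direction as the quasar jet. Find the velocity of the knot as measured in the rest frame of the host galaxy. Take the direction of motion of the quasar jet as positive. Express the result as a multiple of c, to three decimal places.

With v = 0.975 and u' = 0.721 (in units of c),
u = (u' + v)/(1 + u'v/c²):
u = (0.721 + 0.975) / (1 + 0.721·0.975) = 1.6960/1.7030 = 0.9959

0.996c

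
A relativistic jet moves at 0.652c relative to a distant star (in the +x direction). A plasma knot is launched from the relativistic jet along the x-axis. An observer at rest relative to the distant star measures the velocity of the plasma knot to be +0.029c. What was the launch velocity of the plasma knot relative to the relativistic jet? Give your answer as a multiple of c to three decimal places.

-0.635c

Invert the composition law: u' = (u − v)/(1 − uv/c²).
u' = (0.029 − 0.652) / (1 − (0.029)(0.652)) = -0.6230/0.9811 = -0.6350.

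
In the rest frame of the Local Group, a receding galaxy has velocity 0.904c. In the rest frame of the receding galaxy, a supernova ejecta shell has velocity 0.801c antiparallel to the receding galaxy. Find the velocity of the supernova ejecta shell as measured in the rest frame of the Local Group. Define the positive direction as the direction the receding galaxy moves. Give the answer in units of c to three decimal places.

With v = 0.904 and u' = -0.801 (in units of c),
u = (u' + v)/(1 + u'v/c²):
u = (-0.801 + 0.904) / (1 + (-0.801)·0.904) = 0.1030/0.2759 = 0.3733
(Galilean addition would give +0.103c.)

+0.373c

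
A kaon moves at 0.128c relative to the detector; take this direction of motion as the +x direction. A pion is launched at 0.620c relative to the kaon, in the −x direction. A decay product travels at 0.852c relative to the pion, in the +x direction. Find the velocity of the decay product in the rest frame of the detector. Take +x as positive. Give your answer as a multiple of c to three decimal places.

Apply u = (u' + v)/(1 + u'v/c²) successively, working outward toward the detector.
Start: velocity of the kaon relative to the detector = 0.1280c.
Compose with the pion (u' = -0.620 in the kaon frame): u_1 = (-0.620 + 0.128) / (1 + (-0.620)·0.128) = -0.4920/0.9206 = -0.5344.
Compose with the decay product (u' = 0.852 in the pion frame): u_2 = (0.852 + (-0.534)) / (1 + 0.852·(-0.534)) = 0.3176/0.5447 = 0.5831.

+0.583c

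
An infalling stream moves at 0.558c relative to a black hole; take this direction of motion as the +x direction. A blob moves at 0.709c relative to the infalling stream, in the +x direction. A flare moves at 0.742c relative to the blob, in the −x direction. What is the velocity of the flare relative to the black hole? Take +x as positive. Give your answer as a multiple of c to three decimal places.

Apply u = (u' + v)/(1 + u'v/c²) successively, working outward toward the black hole.
Start: velocity of the infalling stream relative to the black hole = 0.5580c.
Compose with the blob (u' = 0.709 in the infalling stream frame): u_1 = (0.709 + 0.558) / (1 + 0.709·0.558) = 1.2670/1.3956 = 0.9078.
Compose with the flare (u' = -0.742 in the blob frame): u_2 = (-0.742 + 0.908) / (1 + (-0.742)·0.908) = 0.1658/0.3264 = 0.5081.

+0.508c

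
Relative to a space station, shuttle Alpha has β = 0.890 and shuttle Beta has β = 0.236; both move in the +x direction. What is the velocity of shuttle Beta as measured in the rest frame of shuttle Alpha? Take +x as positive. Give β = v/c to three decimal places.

β_A = 0.890, β_B = 0.236.
Transform to A's frame with the inverse velocity-addition law: u' = (u − v)/(1 − uv/c²), taking u = β_B and v = β_A.
u' = (0.236 − 0.890) / (1 − (0.890)(0.236)) = -0.6540/0.7900 = -0.8279.

β = -0.828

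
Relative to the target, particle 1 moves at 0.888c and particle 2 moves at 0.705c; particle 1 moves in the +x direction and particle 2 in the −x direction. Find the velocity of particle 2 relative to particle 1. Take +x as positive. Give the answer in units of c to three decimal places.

β_A = 0.888, β_B = -0.705.
Transform to A's frame with the inverse velocity-addition law: u' = (u − v)/(1 − uv/c²), taking u = β_B and v = β_A.
u' = (-0.705 − 0.888) / (1 − (0.888)(-0.705)) = -1.5930/1.6260 = -0.9797.

-0.980c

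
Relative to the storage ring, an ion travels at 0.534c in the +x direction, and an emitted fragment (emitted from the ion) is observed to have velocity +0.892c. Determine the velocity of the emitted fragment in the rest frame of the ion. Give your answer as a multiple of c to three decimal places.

Invert the composition law: u' = (u − v)/(1 − uv/c²).
u' = (0.892 − 0.534) / (1 − (0.892)(0.534)) = 0.3580/0.5237 = 0.6836.

+0.684c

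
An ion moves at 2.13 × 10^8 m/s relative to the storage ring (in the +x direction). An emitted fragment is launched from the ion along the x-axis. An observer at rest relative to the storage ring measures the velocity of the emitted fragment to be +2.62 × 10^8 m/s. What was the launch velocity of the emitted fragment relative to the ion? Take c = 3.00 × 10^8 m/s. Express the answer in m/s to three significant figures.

v = 0.710c, u = 0.873c.
Invert the composition law: u' = (u − v)/(1 − uv/c²).
u' = (0.873 − 0.710) / (1 − (0.873)(0.710)) = 0.1633/0.3799 = 0.4299.
u' = 0.4299 × 3.00 × 10^8 m/s.

+1.29 × 10^8 m/s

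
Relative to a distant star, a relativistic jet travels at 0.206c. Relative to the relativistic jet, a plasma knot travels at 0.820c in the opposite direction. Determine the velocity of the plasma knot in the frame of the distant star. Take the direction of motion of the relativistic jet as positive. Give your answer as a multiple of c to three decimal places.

-0.739c

With v = 0.206 and u' = -0.820 (in units of c),
u = (u' + v)/(1 + u'v/c²):
u = (-0.820 + 0.206) / (1 + (-0.820)·0.206) = -0.6140/0.8311 = -0.7388
(Galilean addition would give -0.614c.)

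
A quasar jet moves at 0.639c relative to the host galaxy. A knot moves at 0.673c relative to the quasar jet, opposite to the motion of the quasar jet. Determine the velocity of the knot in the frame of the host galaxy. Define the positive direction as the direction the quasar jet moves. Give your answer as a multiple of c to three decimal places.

With v = 0.639 and u' = -0.673 (in units of c),
u = (u' + v)/(1 + u'v/c²):
u = (-0.673 + 0.639) / (1 + (-0.673)·0.639) = -0.0340/0.5700 = -0.0597
(Galilean addition would give -0.034c.)

-0.060c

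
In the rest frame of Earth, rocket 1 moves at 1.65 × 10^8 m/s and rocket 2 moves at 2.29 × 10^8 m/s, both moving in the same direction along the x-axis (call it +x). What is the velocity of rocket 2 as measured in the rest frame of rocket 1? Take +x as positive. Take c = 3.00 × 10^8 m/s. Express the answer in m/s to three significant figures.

β_A = 0.550, β_B = 0.763 (dividing each by c = 3.00 × 10^8 m/s).
Transform to A's frame with the inverse velocity-addition law: u' = (u − v)/(1 − uv/c²), taking u = β_B and v = β_A.
u' = (0.763 − 0.550) / (1 − (0.550)(0.763)) = 0.2133/0.5802 = 0.3677.
u' = 0.3677 × 3.00 × 10^8 m/s.

+1.10 × 10^8 m/s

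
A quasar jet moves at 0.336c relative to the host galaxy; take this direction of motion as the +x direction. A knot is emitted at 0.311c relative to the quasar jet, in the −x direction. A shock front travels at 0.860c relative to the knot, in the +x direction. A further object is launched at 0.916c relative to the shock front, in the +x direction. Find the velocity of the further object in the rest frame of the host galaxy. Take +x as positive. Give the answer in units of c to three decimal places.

+0.994c

Apply u = (u' + v)/(1 + u'v/c²) successively, working outward toward the host galaxy.
Start: velocity of the quasar jet relative to the host galaxy = 0.3360c.
Compose with the knot (u' = -0.311 in the quasar jet frame): u_1 = (-0.311 + 0.336) / (1 + (-0.311)·0.336) = 0.0250/0.8955 = 0.0279.
Compose with the shock front (u' = 0.860 in the knot frame): u_2 = (0.860 + 0.028) / (1 + 0.860·0.028) = 0.8879/1.0240 = 0.8671.
Compose with the further object (u' = 0.916 in the shock front frame): u_3 = (0.916 + 0.867) / (1 + 0.916·0.867) = 1.7831/1.7943 = 0.9938.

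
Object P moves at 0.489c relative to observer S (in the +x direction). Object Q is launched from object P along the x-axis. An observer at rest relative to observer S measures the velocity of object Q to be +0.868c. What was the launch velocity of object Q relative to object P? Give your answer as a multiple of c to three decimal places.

Invert the composition law: u' = (u − v)/(1 − uv/c²).
u' = (0.868 − 0.489) / (1 − (0.868)(0.489)) = 0.3790/0.5755 = 0.6585.

+0.659c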